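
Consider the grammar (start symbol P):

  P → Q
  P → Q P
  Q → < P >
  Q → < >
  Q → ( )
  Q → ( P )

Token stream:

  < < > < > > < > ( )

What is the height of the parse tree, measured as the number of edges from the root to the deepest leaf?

[P [Q < [P [Q < >] [P [Q < >]]] >] [P [Q < >] [P [Q ( )]]]]

5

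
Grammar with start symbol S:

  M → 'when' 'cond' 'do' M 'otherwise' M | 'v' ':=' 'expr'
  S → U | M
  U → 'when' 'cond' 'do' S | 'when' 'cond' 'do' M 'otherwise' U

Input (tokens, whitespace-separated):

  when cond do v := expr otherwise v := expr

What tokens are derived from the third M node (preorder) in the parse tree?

[S [M when cond do [M v := expr] otherwise [M v := expr]]]

v := expr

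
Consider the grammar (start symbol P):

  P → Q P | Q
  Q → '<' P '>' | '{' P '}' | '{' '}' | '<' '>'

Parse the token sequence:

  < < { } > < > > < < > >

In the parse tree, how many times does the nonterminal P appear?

6

[P [Q < [P [Q < [P [Q { }]] >] [P [Q < >]]] >] [P [Q < [P [Q < >]] >]]]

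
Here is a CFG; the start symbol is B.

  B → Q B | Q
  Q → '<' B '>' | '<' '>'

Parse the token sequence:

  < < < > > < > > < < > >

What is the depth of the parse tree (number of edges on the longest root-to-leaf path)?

[B [Q < [B [Q < [B [Q < >]] >] [B [Q < >]]] >] [B [Q < [B [Q < >]] >]]]

6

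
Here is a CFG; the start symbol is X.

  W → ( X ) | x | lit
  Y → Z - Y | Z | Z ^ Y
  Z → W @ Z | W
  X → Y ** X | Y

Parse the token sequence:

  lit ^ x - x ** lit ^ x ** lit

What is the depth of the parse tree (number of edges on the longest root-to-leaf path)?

6

[X [Y [Z [W lit]] ^ [Y [Z [W x]] - [Y [Z [W x]]]]] ** [X [Y [Z [W lit]] ^ [Y [Z [W x]]]] ** [X [Y [Z [W lit]]]]]]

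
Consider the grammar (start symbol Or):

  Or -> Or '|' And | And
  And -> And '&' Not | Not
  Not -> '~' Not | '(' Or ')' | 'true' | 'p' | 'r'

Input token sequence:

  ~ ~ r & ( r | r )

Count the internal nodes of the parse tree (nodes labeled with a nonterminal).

13

[Or [And [And [Not ~ [Not ~ [Not r]]]] & [Not ( [Or [Or [And [Not r]]] | [And [Not r]]] )]]]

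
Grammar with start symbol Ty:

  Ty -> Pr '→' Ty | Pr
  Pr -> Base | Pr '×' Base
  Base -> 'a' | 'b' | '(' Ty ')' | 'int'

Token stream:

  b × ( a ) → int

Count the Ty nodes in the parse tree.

[Ty [Pr [Pr [Base b]] × [Base ( [Ty [Pr [Base a]]] )]] → [Ty [Pr [Base int]]]]

3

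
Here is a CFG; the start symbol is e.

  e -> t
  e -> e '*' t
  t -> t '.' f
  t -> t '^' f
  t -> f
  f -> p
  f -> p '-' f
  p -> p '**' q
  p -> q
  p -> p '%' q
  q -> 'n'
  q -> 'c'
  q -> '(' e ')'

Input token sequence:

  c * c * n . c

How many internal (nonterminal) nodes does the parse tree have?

19

[e [e [e [t [f [p [q c]]]]] * [t [f [p [q c]]]]] * [t [t [f [p [q n]]]] . [f [p [q c]]]]]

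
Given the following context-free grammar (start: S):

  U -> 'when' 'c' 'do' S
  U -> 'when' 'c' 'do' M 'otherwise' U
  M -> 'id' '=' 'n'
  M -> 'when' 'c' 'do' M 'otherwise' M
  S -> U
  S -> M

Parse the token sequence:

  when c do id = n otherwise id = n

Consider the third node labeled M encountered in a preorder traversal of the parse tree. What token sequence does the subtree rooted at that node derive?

id = n

[S [M when c do [M id = n] otherwise [M id = n]]]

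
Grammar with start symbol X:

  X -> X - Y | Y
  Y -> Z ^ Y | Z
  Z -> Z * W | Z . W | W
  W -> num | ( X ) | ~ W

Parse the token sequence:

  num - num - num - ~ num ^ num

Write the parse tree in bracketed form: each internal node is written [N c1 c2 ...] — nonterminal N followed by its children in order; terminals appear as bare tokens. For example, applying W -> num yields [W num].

[X [X [X [X [Y [Z [W num]]]] - [Y [Z [W num]]]] - [Y [Z [W num]]]] - [Y [Z [W ~ [W num]]] ^ [Y [Z [W num]]]]]

X
X - Y
X - Y - Y
X - Y - Y - Y
Y - Y - Y - Y
Z - Y - Y - Y
W - Y - Y - Y
num - Y - Y - Y
num - Z - Y - Y
num - W - Y - Y
num - num - Y - Y
num - num - Z - Y
num - num - W - Y
num - num - num - Y
num - num - num - Z ^ Y
num - num - num - W ^ Y
num - num - num - ~ W ^ Y
num - num - num - ~ num ^ Y
num - num - num - ~ num ^ Z
num - num - num - ~ num ^ W
num - num - num - ~ num ^ num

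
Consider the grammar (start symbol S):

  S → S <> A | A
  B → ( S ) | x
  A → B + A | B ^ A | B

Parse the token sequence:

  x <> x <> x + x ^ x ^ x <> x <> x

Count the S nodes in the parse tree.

[S [S [S [S [S [A [B x]]] <> [A [B x]]] <> [A [B x] + [A [B x] ^ [A [B x] ^ [A [B x]]]]]] <> [A [B x]]] <> [A [B x]]]

5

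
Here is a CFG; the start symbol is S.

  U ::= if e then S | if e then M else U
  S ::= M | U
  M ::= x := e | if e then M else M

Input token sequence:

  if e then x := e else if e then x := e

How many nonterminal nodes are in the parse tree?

6

[S [U if e then [M x := e] else [U if e then [S [M x := e]]]]]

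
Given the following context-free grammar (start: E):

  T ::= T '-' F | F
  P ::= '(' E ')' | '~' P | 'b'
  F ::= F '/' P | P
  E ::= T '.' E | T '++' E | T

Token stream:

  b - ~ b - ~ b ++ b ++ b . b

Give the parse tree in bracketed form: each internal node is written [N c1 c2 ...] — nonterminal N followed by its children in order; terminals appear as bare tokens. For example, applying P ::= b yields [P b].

[E [T [T [T [F [P b]]] - [F [P ~ [P b]]]] - [F [P ~ [P b]]]] ++ [E [T [F [P b]]] ++ [E [T [F [P b]]] . [E [T [F [P b]]]]]]]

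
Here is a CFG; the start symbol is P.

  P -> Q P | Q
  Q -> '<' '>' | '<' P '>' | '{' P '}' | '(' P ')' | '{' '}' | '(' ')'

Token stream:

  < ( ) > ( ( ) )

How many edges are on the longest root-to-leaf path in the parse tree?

5

[P [Q < [P [Q ( )]] >] [P [Q ( [P [Q ( )]] )]]]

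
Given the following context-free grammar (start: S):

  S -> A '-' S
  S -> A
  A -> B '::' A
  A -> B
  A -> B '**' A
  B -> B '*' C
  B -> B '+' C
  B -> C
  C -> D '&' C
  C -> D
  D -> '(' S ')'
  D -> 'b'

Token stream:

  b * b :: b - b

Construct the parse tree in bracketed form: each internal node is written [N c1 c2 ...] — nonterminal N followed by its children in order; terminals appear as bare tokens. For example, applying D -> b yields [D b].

[S [A [B [B [C [D b]]] * [C [D b]]] :: [A [B [C [D b]]]]] - [S [A [B [C [D b]]]]]]

S
A - S
B :: A - S
B * C :: A - S
C * C :: A - S
D * C :: A - S
b * C :: A - S
b * D :: A - S
b * b :: A - S
b * b :: B - S
b * b :: C - S
b * b :: D - S
b * b :: b - S
b * b :: b - A
b * b :: b - B
b * b :: b - C
b * b :: b - D
b * b :: b - b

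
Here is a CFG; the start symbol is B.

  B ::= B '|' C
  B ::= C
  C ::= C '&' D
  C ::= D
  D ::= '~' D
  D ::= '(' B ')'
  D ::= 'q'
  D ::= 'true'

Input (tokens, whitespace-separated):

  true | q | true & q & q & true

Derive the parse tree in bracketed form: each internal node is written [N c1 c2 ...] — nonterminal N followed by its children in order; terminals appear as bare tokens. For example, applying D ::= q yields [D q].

[B [B [B [C [D true]]] | [C [D q]]] | [C [C [C [C [D true]] & [D q]] & [D q]] & [D true]]]

B
B | C
B | C | C
C | C | C
D | C | C
true | C | C
true | D | C
true | q | C
true | q | C & D
true | q | C & D & D
true | q | C & D & D & D
true | q | D & D & D & D
true | q | true & D & D & D
true | q | true & q & D & D
true | q | true & q & q & D
true | q | true & q & q & true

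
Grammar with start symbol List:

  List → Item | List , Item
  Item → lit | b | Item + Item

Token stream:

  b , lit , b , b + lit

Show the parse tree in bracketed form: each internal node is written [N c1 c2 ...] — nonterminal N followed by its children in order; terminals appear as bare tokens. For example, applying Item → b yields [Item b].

[List [List [List [List [Item b]] , [Item lit]] , [Item b]] , [Item [Item b] + [Item lit]]]

List
List , Item
List , Item , Item
List , Item , Item , Item
Item , Item , Item , Item
b , Item , Item , Item
b , lit , Item , Item
b , lit , b , Item
b , lit , b , Item + Item
b , lit , b , b + Item
b , lit , b , b + lit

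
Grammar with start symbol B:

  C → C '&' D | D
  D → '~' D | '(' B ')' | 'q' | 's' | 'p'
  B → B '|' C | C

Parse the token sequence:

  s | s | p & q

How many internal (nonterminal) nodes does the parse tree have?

[B [B [B [C [D s]]] | [C [D s]]] | [C [C [D p]] & [D q]]]

11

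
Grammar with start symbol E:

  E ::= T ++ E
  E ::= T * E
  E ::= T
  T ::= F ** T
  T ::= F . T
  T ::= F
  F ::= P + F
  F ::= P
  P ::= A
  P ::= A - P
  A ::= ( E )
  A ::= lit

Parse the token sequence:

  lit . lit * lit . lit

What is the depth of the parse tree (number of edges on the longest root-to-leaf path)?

[E [T [F [P [A lit]]] . [T [F [P [A lit]]]]] * [E [T [F [P [A lit]]] . [T [F [P [A lit]]]]]]]

7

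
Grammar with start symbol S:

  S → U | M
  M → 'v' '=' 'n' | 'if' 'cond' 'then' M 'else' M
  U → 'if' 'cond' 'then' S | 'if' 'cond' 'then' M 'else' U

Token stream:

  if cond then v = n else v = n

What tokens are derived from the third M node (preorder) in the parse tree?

v = n

[S [M if cond then [M v = n] else [M v = n]]]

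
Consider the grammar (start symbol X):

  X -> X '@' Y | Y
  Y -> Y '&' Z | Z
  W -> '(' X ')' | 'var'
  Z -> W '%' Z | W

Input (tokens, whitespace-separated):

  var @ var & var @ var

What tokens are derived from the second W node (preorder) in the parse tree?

var

[X [X [X [Y [Z [W var]]]] @ [Y [Y [Z [W var]]] & [Z [W var]]]] @ [Y [Z [W var]]]]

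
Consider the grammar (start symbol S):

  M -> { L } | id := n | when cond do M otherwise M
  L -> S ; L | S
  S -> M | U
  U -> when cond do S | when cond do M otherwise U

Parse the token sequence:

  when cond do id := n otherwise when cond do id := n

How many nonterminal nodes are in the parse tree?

6

[S [U when cond do [M id := n] otherwise [U when cond do [S [M id := n]]]]]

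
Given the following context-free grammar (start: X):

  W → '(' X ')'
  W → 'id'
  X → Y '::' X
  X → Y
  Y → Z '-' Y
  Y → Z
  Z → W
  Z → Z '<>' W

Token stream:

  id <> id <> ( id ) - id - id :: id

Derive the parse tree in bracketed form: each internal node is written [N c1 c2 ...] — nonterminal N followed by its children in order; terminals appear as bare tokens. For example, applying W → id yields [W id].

[X [Y [Z [Z [Z [W id]] <> [W id]] <> [W ( [X [Y [Z [W id]]]] )]] - [Y [Z [W id]] - [Y [Z [W id]]]]] :: [X [Y [Z [W id]]]]]

X
Y :: X
Z - Y :: X
Z <> W - Y :: X
Z <> W <> W - Y :: X
W <> W <> W - Y :: X
id <> W <> W - Y :: X
id <> id <> W - Y :: X
id <> id <> ( X ) - Y :: X
id <> id <> ( Y ) - Y :: X
id <> id <> ( Z ) - Y :: X
id <> id <> ( W ) - Y :: X
id <> id <> ( id ) - Y :: X
id <> id <> ( id ) - Z - Y :: X
id <> id <> ( id ) - W - Y :: X
id <> id <> ( id ) - id - Y :: X
id <> id <> ( id ) - id - Z :: X
id <> id <> ( id ) - id - W :: X
id <> id <> ( id ) - id - id :: X
id <> id <> ( id ) - id - id :: Y
id <> id <> ( id ) - id - id :: Z
id <> id <> ( id ) - id - id :: W
id <> id <> ( id ) - id - id :: id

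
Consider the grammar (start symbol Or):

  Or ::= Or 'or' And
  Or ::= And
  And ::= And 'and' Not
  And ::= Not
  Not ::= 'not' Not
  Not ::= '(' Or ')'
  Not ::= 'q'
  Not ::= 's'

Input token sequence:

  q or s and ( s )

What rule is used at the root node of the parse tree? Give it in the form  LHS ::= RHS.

[Or [Or [And [Not q]]] or [And [And [Not s]] and [Not ( [Or [And [Not s]]] )]]]

Or ::= Or 'or' And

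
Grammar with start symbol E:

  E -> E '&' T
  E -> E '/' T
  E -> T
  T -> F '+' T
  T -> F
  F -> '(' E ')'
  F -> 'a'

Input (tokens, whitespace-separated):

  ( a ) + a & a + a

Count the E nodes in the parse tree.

3

[E [E [T [F ( [E [T [F a]]] )] + [T [F a]]]] & [T [F a] + [T [F a]]]]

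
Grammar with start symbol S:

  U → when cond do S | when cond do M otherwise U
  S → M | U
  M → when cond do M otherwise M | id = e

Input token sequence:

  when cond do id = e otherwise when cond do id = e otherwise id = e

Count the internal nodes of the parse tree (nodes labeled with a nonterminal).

6

[S [M when cond do [M id = e] otherwise [M when cond do [M id = e] otherwise [M id = e]]]]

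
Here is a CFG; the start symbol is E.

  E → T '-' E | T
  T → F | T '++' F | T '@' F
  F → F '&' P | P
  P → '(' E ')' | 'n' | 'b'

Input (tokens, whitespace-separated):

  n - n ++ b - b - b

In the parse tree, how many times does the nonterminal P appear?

5

[E [T [F [P n]]] - [E [T [T [F [P n]]] ++ [F [P b]]] - [E [T [F [P b]]] - [E [T [F [P b]]]]]]]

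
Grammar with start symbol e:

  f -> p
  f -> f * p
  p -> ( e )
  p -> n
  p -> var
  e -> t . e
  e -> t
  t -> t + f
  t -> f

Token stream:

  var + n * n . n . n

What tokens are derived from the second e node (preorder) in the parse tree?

n . n

[e [t [t [f [p var]]] + [f [f [p n]] * [p n]]] . [e [t [f [p n]]] . [e [t [f [p n]]]]]]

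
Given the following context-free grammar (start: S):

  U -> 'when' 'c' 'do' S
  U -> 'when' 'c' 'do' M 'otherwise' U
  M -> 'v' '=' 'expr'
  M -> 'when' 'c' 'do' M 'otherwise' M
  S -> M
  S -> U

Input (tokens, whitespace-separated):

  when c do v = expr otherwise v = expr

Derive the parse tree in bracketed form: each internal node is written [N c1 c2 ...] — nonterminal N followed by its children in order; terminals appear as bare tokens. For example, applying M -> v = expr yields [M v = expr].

S
M
when c do M otherwise M
when c do v = expr otherwise M
when c do v = expr otherwise v = expr

[S [M when c do [M v = expr] otherwise [M v = expr]]]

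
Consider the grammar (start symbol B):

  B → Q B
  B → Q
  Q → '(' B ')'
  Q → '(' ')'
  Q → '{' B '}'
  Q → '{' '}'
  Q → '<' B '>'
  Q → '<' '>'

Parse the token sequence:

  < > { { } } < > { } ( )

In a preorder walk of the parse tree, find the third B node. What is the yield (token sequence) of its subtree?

[B [Q < >] [B [Q { [B [Q { }]] }] [B [Q < >] [B [Q { }] [B [Q ( )]]]]]]

{ }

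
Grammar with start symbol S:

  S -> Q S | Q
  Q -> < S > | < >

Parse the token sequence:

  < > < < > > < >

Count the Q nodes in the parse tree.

4

[S [Q < >] [S [Q < [S [Q < >]] >] [S [Q < >]]]]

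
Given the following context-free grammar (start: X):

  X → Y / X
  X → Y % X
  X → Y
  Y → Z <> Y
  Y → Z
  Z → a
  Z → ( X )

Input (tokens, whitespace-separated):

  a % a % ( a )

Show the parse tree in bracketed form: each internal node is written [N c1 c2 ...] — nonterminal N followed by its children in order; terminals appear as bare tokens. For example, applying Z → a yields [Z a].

[X [Y [Z a]] % [X [Y [Z a]] % [X [Y [Z ( [X [Y [Z a]]] )]]]]]

X
Y % X
Z % X
a % X
a % Y % X
a % Z % X
a % a % X
a % a % Y
a % a % Z
a % a % ( X )
a % a % ( Y )
a % a % ( Z )
a % a % ( a )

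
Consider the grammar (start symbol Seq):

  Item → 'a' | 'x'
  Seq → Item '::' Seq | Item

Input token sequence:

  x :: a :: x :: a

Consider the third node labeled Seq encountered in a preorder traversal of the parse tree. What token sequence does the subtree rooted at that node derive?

[Seq [Item x] :: [Seq [Item a] :: [Seq [Item x] :: [Seq [Item a]]]]]

x :: a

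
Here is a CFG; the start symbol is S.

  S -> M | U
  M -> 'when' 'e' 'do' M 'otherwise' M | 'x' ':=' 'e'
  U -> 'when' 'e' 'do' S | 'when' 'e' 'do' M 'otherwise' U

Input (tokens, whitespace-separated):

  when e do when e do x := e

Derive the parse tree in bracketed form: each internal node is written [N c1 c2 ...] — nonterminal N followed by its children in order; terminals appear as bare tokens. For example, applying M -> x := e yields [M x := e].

[S [U when e do [S [U when e do [S [M x := e]]]]]]

S
U
when e do S
when e do U
when e do when e do S
when e do when e do M
when e do when e do x := e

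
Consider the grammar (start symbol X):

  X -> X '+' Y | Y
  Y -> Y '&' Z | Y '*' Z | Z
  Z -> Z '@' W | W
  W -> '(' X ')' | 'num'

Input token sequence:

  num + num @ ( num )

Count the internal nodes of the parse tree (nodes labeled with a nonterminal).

14

[X [X [Y [Z [W num]]]] + [Y [Z [Z [W num]] @ [W ( [X [Y [Z [W num]]]] )]]]]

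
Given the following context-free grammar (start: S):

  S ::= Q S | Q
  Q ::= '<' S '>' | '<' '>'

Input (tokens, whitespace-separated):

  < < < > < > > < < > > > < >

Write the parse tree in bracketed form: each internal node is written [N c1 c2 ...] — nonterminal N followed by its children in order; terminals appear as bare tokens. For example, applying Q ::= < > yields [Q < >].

[S [Q < [S [Q < [S [Q < >] [S [Q < >]]] >] [S [Q < [S [Q < >]] >]]] >] [S [Q < >]]]

S
Q S
< S > S
< Q S > S
< < S > S > S
< < Q S > S > S
< < < > S > S > S
< < < > Q > S > S
< < < > < > > S > S
< < < > < > > Q > S
< < < > < > > < S > > S
< < < > < > > < Q > > S
< < < > < > > < < > > > S
< < < > < > > < < > > > Q
< < < > < > > < < > > > < >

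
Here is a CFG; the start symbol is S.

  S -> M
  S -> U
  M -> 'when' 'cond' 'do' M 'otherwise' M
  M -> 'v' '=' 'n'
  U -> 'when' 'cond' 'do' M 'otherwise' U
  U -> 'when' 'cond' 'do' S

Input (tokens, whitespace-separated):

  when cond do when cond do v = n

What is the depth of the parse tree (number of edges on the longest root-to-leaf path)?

6

[S [U when cond do [S [U when cond do [S [M v = n]]]]]]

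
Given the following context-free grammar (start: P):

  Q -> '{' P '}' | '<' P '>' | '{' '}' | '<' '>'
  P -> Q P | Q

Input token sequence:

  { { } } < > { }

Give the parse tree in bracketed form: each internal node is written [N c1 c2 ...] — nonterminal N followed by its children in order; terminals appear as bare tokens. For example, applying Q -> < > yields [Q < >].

P
Q P
{ P } P
{ Q } P
{ { } } P
{ { } } Q P
{ { } } < > P
{ { } } < > Q
{ { } } < > { }

[P [Q { [P [Q { }]] }] [P [Q < >] [P [Q { }]]]]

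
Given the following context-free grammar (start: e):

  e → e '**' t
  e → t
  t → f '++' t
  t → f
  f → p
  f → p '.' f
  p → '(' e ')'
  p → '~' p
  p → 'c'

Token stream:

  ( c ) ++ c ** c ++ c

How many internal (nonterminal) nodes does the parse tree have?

[e [e [t [f [p ( [e [t [f [p c]]]] )]] ++ [t [f [p c]]]]] ** [t [f [p c]] ++ [t [f [p c]]]]]

18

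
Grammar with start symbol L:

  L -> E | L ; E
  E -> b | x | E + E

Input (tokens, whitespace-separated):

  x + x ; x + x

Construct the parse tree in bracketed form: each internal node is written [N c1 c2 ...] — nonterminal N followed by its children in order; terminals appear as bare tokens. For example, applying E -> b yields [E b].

[L [L [E [E x] + [E x]]] ; [E [E x] + [E x]]]

L
L ; E
E ; E
E + E ; E
x + E ; E
x + x ; E
x + x ; E + E
x + x ; x + E
x + x ; x + x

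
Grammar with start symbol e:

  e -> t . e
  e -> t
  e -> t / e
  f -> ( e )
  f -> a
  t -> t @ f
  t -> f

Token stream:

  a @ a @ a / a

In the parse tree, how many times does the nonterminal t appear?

4

[e [t [t [t [f a]] @ [f a]] @ [f a]] / [e [t [f a]]]]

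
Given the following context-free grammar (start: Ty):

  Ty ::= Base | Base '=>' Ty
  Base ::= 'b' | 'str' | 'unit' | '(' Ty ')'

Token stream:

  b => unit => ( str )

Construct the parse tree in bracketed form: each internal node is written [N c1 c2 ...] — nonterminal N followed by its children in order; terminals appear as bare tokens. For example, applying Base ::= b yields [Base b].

[Ty [Base b] => [Ty [Base unit] => [Ty [Base ( [Ty [Base str]] )]]]]

Ty
Base => Ty
b => Ty
b => Base => Ty
b => unit => Ty
b => unit => Base
b => unit => ( Ty )
b => unit => ( Base )
b => unit => ( str )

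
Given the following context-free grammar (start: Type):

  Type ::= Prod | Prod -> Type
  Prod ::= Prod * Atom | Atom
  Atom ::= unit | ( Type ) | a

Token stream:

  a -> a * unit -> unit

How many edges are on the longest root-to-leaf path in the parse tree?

5

[Type [Prod [Atom a]] -> [Type [Prod [Prod [Atom a]] * [Atom unit]] -> [Type [Prod [Atom unit]]]]]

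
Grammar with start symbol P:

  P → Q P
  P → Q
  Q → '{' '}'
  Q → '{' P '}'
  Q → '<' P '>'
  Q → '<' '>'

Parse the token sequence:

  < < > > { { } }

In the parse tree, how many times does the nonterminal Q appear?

[P [Q < [P [Q < >]] >] [P [Q { [P [Q { }]] }]]]

4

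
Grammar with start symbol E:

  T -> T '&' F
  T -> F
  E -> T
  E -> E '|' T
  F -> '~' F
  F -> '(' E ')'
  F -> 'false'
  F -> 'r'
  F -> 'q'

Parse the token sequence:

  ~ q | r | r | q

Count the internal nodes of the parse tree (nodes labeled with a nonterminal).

[E [E [E [E [T [F ~ [F q]]]] | [T [F r]]] | [T [F r]]] | [T [F q]]]

13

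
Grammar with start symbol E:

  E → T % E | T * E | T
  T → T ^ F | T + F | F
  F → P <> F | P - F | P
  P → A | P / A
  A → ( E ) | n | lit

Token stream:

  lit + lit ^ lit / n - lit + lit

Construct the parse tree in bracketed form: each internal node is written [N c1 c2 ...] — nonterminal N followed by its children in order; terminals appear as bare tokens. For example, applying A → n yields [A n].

[E [T [T [T [T [F [P [A lit]]]] + [F [P [A lit]]]] ^ [F [P [P [A lit]] / [A n]] - [F [P [A lit]]]]] + [F [P [A lit]]]]]

E
T
T + F
T ^ F + F
T + F ^ F + F
F + F ^ F + F
P + F ^ F + F
A + F ^ F + F
lit + F ^ F + F
lit + P ^ F + F
lit + A ^ F + F
lit + lit ^ F + F
lit + lit ^ P - F + F
lit + lit ^ P / A - F + F
lit + lit ^ A / A - F + F
lit + lit ^ lit / A - F + F
lit + lit ^ lit / n - F + F
lit + lit ^ lit / n - P + F
lit + lit ^ lit / n - A + F
lit + lit ^ lit / n - lit + F
lit + lit ^ lit / n - lit + P
lit + lit ^ lit / n - lit + A
lit + lit ^ lit / n - lit + lit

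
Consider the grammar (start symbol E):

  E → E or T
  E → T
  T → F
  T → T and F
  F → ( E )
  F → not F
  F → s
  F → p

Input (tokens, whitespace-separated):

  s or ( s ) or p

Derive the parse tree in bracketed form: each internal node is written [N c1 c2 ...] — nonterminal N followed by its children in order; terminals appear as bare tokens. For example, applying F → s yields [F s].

[E [E [E [T [F s]]] or [T [F ( [E [T [F s]]] )]]] or [T [F p]]]

E
E or T
E or T or T
T or T or T
F or T or T
s or T or T
s or F or T
s or ( E ) or T
s or ( T ) or T
s or ( F ) or T
s or ( s ) or T
s or ( s ) or F
s or ( s ) or p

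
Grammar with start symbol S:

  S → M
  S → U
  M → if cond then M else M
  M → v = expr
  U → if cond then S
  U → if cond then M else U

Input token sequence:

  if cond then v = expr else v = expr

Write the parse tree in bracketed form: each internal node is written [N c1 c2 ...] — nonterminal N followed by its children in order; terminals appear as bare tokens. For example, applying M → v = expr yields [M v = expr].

S
M
if cond then M else M
if cond then v = expr else M
if cond then v = expr else v = expr

[S [M if cond then [M v = expr] else [M v = expr]]]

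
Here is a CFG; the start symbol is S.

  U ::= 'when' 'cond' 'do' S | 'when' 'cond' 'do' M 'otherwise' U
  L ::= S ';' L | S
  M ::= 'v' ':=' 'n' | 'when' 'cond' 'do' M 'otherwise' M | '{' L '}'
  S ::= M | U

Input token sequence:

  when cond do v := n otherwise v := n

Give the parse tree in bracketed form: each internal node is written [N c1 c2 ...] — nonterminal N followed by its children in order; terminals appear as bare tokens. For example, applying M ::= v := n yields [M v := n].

[S [M when cond do [M v := n] otherwise [M v := n]]]

S
M
when cond do M otherwise M
when cond do v := n otherwise M
when cond do v := n otherwise v := n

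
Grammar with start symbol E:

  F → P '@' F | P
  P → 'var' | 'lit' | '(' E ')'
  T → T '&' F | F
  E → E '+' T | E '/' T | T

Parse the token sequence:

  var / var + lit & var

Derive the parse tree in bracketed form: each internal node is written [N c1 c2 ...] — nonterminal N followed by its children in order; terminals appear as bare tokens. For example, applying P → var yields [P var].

[E [E [E [T [F [P var]]]] / [T [F [P var]]]] + [T [T [F [P lit]]] & [F [P var]]]]

E
E + T
E / T + T
T / T + T
F / T + T
P / T + T
var / T + T
var / F + T
var / P + T
var / var + T
var / var + T & F
var / var + F & F
var / var + P & F
var / var + lit & F
var / var + lit & P
var / var + lit & var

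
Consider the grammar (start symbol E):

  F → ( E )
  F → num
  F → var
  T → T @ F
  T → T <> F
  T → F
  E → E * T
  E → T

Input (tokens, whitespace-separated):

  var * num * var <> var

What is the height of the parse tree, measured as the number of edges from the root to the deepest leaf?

[E [E [E [T [F var]]] * [T [F num]]] * [T [T [F var]] <> [F var]]]

5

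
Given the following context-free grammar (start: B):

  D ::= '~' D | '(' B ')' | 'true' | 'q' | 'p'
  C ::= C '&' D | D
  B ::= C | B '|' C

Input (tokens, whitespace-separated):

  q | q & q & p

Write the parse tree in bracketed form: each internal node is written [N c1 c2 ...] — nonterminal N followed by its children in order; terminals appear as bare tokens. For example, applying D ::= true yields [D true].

[B [B [C [D q]]] | [C [C [C [D q]] & [D q]] & [D p]]]

B
B | C
C | C
D | C
q | C
q | C & D
q | C & D & D
q | D & D & D
q | q & D & D
q | q & q & D
q | q & q & p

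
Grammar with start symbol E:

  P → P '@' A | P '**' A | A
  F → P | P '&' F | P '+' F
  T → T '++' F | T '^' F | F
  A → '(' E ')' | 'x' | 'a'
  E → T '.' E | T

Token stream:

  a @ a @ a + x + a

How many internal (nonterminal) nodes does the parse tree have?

15

[E [T [F [P [P [P [A a]] @ [A a]] @ [A a]] + [F [P [A x]] + [F [P [A a]]]]]]]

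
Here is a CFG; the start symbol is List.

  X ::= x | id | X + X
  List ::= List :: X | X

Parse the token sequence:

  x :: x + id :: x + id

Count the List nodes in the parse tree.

3

[List [List [List [X x]] :: [X [X x] + [X id]]] :: [X [X x] + [X id]]]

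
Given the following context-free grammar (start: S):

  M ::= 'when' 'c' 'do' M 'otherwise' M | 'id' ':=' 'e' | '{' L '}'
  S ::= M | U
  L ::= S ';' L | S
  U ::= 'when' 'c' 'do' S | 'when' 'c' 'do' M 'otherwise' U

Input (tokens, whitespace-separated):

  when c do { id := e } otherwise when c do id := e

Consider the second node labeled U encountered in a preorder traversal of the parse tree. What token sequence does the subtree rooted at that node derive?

[S [U when c do [M { [L [S [M id := e]]] }] otherwise [U when c do [S [M id := e]]]]]

when c do id := e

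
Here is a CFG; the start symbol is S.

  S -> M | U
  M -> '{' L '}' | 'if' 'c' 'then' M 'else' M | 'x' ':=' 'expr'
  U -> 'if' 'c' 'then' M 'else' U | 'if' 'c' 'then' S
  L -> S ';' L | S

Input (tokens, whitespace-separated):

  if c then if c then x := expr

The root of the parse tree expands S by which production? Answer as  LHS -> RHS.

[S [U if c then [S [U if c then [S [M x := expr]]]]]]

S -> U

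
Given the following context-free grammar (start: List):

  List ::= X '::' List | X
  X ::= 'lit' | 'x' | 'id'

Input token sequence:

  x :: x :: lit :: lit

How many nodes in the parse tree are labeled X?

4

[List [X x] :: [List [X x] :: [List [X lit] :: [List [X lit]]]]]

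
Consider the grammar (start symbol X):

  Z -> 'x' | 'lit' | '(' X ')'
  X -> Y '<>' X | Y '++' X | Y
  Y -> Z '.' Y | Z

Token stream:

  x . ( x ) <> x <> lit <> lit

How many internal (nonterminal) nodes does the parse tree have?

17

[X [Y [Z x] . [Y [Z ( [X [Y [Z x]]] )]]] <> [X [Y [Z x]] <> [X [Y [Z lit]] <> [X [Y [Z lit]]]]]]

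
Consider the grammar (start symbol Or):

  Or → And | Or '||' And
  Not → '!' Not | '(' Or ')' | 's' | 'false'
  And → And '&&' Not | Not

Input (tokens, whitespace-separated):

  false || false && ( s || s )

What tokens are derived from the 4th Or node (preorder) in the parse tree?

s

[Or [Or [And [Not false]]] || [And [And [Not false]] && [Not ( [Or [Or [And [Not s]]] || [And [Not s]]] )]]]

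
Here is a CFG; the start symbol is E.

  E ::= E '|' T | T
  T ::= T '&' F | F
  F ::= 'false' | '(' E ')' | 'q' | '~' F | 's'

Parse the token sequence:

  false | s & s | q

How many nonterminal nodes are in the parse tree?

[E [E [E [T [F false]]] | [T [T [F s]] & [F s]]] | [T [F q]]]

11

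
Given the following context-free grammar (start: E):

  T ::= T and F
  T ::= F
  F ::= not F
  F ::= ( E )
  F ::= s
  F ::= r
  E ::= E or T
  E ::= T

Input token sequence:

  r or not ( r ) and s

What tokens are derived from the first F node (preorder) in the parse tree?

[E [E [T [F r]]] or [T [T [F not [F ( [E [T [F r]]] )]]] and [F s]]]

r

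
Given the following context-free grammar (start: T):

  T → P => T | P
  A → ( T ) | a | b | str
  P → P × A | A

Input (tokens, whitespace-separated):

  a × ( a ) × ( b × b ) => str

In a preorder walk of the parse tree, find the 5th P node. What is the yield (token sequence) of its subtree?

b × b

[T [P [P [P [A a]] × [A ( [T [P [A a]]] )]] × [A ( [T [P [P [A b]] × [A b]]] )]] => [T [P [A str]]]]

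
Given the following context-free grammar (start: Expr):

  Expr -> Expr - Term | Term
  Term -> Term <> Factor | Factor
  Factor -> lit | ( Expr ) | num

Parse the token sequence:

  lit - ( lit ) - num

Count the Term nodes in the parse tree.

[Expr [Expr [Expr [Term [Factor lit]]] - [Term [Factor ( [Expr [Term [Factor lit]]] )]]] - [Term [Factor num]]]

4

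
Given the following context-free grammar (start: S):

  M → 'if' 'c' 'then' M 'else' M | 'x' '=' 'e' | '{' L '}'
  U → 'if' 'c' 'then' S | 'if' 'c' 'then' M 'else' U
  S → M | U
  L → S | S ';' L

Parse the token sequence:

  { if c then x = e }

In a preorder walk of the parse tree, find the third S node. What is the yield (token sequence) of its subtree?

[S [M { [L [S [U if c then [S [M x = e]]]]] }]]

x = e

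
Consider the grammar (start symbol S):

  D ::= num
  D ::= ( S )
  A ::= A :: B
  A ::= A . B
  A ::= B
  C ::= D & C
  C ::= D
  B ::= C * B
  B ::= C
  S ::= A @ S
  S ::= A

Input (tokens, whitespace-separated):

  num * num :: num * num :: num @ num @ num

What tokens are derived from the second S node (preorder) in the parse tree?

[S [A [A [A [B [C [D num]] * [B [C [D num]]]]] :: [B [C [D num]] * [B [C [D num]]]]] :: [B [C [D num]]]] @ [S [A [B [C [D num]]]] @ [S [A [B [C [D num]]]]]]]

num @ num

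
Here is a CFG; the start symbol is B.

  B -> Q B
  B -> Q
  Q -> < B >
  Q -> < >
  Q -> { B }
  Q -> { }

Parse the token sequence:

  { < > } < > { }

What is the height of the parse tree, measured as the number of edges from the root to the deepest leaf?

4

[B [Q { [B [Q < >]] }] [B [Q < >] [B [Q { }]]]]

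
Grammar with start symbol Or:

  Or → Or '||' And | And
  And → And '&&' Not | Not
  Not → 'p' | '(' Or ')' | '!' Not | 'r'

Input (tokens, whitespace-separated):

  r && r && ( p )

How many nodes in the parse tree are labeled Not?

4

[Or [And [And [And [Not r]] && [Not r]] && [Not ( [Or [And [Not p]]] )]]]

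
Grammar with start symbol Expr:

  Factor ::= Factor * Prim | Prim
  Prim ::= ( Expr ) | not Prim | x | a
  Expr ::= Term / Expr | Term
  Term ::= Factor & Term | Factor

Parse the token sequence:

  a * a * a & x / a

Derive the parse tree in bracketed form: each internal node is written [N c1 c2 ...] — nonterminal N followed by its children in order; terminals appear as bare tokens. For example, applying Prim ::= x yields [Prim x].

Expr
Term / Expr
Factor & Term / Expr
Factor * Prim & Term / Expr
Factor * Prim * Prim & Term / Expr
Prim * Prim * Prim & Term / Expr
a * Prim * Prim & Term / Expr
a * a * Prim & Term / Expr
a * a * a & Term / Expr
a * a * a & Factor / Expr
a * a * a & Prim / Expr
a * a * a & x / Expr
a * a * a & x / Term
a * a * a & x / Factor
a * a * a & x / Prim
a * a * a & x / a

[Expr [Term [Factor [Factor [Factor [Prim a]] * [Prim a]] * [Prim a]] & [Term [Factor [Prim x]]]] / [Expr [Term [Factor [Prim a]]]]]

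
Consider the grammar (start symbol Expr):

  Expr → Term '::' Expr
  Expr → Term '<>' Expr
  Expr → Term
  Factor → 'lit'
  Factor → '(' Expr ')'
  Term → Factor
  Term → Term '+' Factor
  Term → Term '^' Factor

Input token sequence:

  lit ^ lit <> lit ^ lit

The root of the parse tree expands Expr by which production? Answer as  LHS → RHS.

[Expr [Term [Term [Factor lit]] ^ [Factor lit]] <> [Expr [Term [Term [Factor lit]] ^ [Factor lit]]]]

Expr → Term '<>' Expr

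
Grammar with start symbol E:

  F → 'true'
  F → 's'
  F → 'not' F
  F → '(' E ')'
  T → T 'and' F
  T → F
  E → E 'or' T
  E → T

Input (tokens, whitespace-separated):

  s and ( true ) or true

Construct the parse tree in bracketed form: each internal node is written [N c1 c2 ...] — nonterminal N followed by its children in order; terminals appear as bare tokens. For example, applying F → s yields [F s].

[E [E [T [T [F s]] and [F ( [E [T [F true]]] )]]] or [T [F true]]]

E
E or T
T or T
T and F or T
F and F or T
s and F or T
s and ( E ) or T
s and ( T ) or T
s and ( F ) or T
s and ( true ) or T
s and ( true ) or F
s and ( true ) or true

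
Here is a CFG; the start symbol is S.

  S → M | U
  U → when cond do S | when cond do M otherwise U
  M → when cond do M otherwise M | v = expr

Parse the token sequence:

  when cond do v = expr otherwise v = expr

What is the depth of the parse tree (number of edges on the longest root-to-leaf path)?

3

[S [M when cond do [M v = expr] otherwise [M v = expr]]]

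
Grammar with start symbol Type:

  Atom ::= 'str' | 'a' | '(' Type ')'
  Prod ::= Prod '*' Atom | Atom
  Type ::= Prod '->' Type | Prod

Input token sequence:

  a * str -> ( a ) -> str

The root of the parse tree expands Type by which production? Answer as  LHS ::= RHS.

[Type [Prod [Prod [Atom a]] * [Atom str]] -> [Type [Prod [Atom ( [Type [Prod [Atom a]]] )]] -> [Type [Prod [Atom str]]]]]

Type ::= Prod '->' Type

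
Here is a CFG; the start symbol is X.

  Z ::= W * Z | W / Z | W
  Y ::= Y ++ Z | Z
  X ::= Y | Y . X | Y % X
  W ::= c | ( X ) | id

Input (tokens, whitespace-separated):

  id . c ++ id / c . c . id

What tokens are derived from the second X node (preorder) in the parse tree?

[X [Y [Z [W id]]] . [X [Y [Y [Z [W c]]] ++ [Z [W id] / [Z [W c]]]] . [X [Y [Z [W c]]] . [X [Y [Z [W id]]]]]]]

c ++ id / c . c . id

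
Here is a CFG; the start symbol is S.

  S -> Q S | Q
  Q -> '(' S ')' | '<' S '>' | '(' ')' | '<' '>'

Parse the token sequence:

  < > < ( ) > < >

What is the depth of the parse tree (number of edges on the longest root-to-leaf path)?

5

[S [Q < >] [S [Q < [S [Q ( )]] >] [S [Q < >]]]]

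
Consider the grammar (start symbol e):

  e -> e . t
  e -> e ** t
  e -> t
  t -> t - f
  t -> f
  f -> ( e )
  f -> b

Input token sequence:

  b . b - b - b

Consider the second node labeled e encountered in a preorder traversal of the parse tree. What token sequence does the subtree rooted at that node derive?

[e [e [t [f b]]] . [t [t [t [f b]] - [f b]] - [f b]]]

b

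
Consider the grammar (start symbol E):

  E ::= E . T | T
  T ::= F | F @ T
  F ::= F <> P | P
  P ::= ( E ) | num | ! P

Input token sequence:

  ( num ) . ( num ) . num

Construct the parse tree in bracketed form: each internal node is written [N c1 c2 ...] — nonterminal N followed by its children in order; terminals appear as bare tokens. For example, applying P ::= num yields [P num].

[E [E [E [T [F [P ( [E [T [F [P num]]]] )]]]] . [T [F [P ( [E [T [F [P num]]]] )]]]] . [T [F [P num]]]]

E
E . T
E . T . T
T . T . T
F . T . T
P . T . T
( E ) . T . T
( T ) . T . T
( F ) . T . T
( P ) . T . T
( num ) . T . T
( num ) . F . T
( num ) . P . T
( num ) . ( E ) . T
( num ) . ( T ) . T
( num ) . ( F ) . T
( num ) . ( P ) . T
( num ) . ( num ) . T
( num ) . ( num ) . F
( num ) . ( num ) . P
( num ) . ( num ) . num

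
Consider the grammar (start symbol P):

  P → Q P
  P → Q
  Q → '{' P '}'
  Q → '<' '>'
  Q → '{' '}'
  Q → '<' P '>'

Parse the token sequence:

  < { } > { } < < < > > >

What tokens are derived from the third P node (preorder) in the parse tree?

{ } < < < > > >

[P [Q < [P [Q { }]] >] [P [Q { }] [P [Q < [P [Q < [P [Q < >]] >]] >]]]]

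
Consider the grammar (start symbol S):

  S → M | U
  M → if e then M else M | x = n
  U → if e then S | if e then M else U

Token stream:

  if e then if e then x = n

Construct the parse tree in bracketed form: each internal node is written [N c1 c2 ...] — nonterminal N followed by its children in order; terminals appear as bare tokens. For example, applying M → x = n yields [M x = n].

[S [U if e then [S [U if e then [S [M x = n]]]]]]

S
U
if e then S
if e then U
if e then if e then S
if e then if e then M
if e then if e then x = n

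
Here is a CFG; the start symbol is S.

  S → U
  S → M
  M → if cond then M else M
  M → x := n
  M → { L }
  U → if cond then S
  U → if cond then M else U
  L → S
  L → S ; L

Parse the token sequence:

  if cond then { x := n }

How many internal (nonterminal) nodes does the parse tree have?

[S [U if cond then [S [M { [L [S [M x := n]]] }]]]]

7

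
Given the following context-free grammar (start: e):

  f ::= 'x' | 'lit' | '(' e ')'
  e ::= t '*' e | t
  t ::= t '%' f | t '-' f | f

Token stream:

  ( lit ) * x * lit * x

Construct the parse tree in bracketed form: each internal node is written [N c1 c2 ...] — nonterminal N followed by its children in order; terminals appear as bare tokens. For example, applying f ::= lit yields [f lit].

[e [t [f ( [e [t [f lit]]] )]] * [e [t [f x]] * [e [t [f lit]] * [e [t [f x]]]]]]

e
t * e
f * e
( e ) * e
( t ) * e
( f ) * e
( lit ) * e
( lit ) * t * e
( lit ) * f * e
( lit ) * x * e
( lit ) * x * t * e
( lit ) * x * f * e
( lit ) * x * lit * e
( lit ) * x * lit * t
( lit ) * x * lit * f
( lit ) * x * lit * x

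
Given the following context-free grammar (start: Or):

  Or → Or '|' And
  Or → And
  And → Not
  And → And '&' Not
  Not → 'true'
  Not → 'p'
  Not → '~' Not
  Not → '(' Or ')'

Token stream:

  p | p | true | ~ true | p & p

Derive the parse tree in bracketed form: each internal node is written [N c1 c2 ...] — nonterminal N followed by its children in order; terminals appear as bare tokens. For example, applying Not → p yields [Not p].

[Or [Or [Or [Or [Or [And [Not p]]] | [And [Not p]]] | [And [Not true]]] | [And [Not ~ [Not true]]]] | [And [And [Not p]] & [Not p]]]

Or
Or | And
Or | And | And
Or | And | And | And
Or | And | And | And | And
And | And | And | And | And
Not | And | And | And | And
p | And | And | And | And
p | Not | And | And | And
p | p | And | And | And
p | p | Not | And | And
p | p | true | And | And
p | p | true | Not | And
p | p | true | ~ Not | And
p | p | true | ~ true | And
p | p | true | ~ true | And & Not
p | p | true | ~ true | Not & Not
p | p | true | ~ true | p & Not
p | p | true | ~ true | p & p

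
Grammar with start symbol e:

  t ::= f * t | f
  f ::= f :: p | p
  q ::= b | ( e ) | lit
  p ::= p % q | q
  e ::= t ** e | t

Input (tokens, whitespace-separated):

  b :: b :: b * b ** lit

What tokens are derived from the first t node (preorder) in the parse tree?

b :: b :: b * b

[e [t [f [f [f [p [q b]]] :: [p [q b]]] :: [p [q b]]] * [t [f [p [q b]]]]] ** [e [t [f [p [q lit]]]]]]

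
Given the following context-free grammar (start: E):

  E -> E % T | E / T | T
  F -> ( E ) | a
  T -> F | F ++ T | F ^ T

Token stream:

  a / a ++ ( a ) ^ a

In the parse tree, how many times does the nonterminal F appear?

5

[E [E [T [F a]]] / [T [F a] ++ [T [F ( [E [T [F a]]] )] ^ [T [F a]]]]]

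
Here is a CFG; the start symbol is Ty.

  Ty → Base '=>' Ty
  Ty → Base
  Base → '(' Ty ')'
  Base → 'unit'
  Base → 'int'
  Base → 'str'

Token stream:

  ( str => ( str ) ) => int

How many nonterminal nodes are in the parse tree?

[Ty [Base ( [Ty [Base str] => [Ty [Base ( [Ty [Base str]] )]]] )] => [Ty [Base int]]]

10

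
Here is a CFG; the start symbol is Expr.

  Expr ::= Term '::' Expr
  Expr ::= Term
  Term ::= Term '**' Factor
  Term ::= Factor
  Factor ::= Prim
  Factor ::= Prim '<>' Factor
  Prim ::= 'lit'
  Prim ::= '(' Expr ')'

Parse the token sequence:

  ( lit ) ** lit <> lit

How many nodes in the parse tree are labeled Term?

3

[Expr [Term [Term [Factor [Prim ( [Expr [Term [Factor [Prim lit]]]] )]]] ** [Factor [Prim lit] <> [Factor [Prim lit]]]]]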